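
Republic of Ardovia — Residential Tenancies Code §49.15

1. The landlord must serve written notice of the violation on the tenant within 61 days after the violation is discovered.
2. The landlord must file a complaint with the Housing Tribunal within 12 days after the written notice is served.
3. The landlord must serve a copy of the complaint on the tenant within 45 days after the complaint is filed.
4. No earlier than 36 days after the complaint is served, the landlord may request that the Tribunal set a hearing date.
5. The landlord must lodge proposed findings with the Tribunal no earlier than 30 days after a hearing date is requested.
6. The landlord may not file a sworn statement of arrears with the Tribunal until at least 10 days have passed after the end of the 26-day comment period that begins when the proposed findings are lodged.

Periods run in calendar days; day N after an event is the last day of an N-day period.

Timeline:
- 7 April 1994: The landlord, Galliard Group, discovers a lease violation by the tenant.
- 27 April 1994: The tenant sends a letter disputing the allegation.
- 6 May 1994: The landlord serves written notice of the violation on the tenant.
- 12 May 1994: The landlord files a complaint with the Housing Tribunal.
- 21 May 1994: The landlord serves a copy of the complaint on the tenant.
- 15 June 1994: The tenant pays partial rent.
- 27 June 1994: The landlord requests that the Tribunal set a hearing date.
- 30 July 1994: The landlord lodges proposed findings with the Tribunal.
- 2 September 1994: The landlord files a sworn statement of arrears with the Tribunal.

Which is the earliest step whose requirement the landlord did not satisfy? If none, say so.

Step 6

Step 1: 61 days after 7 April 1994 (when the violation is discovered) is 7 June 1994; 6 May 1994 is within that limit.
Step 2: 12 days after 6 May 1994 (when the written notice is served) is 18 May 1994; completed 12 May 1994, before the deadline.
Step 3: 45 days after 12 May 1994 (when the complaint is filed) is 26 June 1994; 21 May 1994 is within that limit.
Step 4: the earliest permitted date is 36 days after 21 May 1994 (when the complaint is served), i.e. 26 June 1994; done 27 June 1994 — permitted.
Step 5: the earliest permitted date is 30 days after 27 June 1994 (when a hearing date is requested), i.e. 27 July 1994; 30 July 1994 is on or after that date.
Step 6: the earliest permitted date is 10 days after 25 August 1994 (end of the 26-day comment period, which began when the proposed findings are lodged on 30 July 1994), i.e. 4 September 1994; 2 September 1994 is 2 days before the earliest permitted date.
Later steps need not be reached.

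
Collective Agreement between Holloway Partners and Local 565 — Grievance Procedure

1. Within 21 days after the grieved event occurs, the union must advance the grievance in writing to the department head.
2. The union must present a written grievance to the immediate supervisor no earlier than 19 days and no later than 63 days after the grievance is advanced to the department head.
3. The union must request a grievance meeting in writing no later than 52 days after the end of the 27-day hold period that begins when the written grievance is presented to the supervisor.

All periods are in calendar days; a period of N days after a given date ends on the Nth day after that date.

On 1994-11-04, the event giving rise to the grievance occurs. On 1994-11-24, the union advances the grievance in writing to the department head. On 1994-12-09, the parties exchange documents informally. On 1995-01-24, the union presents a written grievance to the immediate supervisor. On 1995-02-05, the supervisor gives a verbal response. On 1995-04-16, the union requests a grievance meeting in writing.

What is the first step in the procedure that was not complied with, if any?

Step 1 — counting 21 days from 1994-11-04 (when the grieved event occurs) gives a deadline of 1994-11-25; done 1994-11-24 — timely.
Step 2 — 19 and 63 days from 1994-11-24 (when the grievance is advanced to the department head) are 1994-12-13 and 1995-01-26 respectively; done 1995-01-24, which is between those dates.
Step 3 — counting 52 days from 1995-02-20 (end of the 27-day hold period, which began when the written grievance is presented to the supervisor on 1995-01-24) gives a deadline of 1995-04-13; 1995-04-16 misses that deadline by 3 days.
The procedure was therefore not followed at step 3.

Step 3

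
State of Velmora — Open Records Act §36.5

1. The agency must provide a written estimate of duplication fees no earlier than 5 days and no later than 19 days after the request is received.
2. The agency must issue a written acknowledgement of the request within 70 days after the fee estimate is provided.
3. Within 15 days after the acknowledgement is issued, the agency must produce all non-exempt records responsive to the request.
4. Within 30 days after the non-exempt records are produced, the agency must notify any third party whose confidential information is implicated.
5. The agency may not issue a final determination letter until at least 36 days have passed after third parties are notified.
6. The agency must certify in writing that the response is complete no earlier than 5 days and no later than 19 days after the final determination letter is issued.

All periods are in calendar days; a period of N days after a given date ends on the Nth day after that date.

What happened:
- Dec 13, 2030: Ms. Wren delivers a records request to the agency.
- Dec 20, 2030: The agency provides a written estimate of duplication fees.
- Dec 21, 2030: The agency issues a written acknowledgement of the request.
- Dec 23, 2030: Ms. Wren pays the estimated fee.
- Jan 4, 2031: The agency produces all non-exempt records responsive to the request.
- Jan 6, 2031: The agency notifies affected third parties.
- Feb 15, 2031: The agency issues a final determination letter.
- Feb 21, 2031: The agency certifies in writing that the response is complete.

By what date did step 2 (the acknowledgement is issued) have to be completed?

Feb 28, 2031

Step 2 runs from Dec 20, 2030, when the fee estimate is provided. 70 days after Dec 20, 2030 is Feb 28, 2031.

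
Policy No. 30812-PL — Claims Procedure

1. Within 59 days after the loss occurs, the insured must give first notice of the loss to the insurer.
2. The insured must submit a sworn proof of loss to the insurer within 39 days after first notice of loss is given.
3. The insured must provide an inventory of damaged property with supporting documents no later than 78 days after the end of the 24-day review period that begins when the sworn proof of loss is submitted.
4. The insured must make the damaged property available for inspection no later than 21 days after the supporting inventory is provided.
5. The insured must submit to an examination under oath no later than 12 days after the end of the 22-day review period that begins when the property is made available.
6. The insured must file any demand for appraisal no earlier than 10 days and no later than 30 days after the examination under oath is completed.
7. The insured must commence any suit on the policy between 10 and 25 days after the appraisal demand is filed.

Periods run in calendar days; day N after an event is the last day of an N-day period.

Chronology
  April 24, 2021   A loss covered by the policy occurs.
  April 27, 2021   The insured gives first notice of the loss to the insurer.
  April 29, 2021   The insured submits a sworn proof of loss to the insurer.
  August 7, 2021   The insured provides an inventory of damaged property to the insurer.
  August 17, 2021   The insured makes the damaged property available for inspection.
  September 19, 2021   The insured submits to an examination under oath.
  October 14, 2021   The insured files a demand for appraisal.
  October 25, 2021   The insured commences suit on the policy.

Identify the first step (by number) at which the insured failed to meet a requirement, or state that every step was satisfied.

Step 1 — counting 59 days from April 24, 2021 (when the loss occurs) gives a deadline of June 22, 2021; done April 27, 2021 — timely.
Step 2 — counting 39 days from April 27, 2021 (when first notice of loss is given) gives a deadline of June 5, 2021; completed April 29, 2021, before the deadline.
Step 3 — counting 78 days from May 23, 2021 (end of the 24-day review period, which began when the sworn proof of loss is submitted on April 29, 2021) gives a deadline of August 9, 2021; done August 7, 2021 — timely.
Step 4 — counting 21 days from August 7, 2021 (when the supporting inventory is provided) gives a deadline of August 28, 2021; completed August 17, 2021, before the deadline.
Step 5 — counting 12 days from September 8, 2021 (end of the 22-day review period, which began when the property is made available on August 17, 2021) gives a deadline of September 20, 2021; September 19, 2021 is within that limit.
Step 6 — 10 and 30 days from September 19, 2021 (when the examination under oath is completed) are September 29, 2021 and October 19, 2021 respectively; done October 14, 2021 — within the window.
Step 7 — 10 and 25 days from October 14, 2021 (when the appraisal demand is filed) are October 24, 2021 and November 8, 2021 respectively; done October 25, 2021, which is between those dates.

None — every step was satisfied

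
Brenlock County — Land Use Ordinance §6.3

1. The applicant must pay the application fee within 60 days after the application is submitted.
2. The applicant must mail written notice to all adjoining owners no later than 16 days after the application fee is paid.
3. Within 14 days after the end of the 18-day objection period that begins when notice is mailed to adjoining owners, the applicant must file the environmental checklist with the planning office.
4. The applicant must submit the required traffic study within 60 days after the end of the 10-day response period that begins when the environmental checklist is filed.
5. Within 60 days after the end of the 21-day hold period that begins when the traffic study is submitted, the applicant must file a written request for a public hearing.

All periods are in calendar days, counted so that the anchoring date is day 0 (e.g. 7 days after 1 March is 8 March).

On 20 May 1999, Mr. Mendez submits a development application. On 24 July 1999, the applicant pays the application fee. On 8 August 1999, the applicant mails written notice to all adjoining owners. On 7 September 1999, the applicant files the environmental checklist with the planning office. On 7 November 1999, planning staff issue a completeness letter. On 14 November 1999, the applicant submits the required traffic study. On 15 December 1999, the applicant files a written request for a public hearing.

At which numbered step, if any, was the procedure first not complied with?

Step 1

(1) due by 20 May 1999 + 60 days = 19 July 1999; done 24 July 1999 — 5 days late.
The analysis stops there.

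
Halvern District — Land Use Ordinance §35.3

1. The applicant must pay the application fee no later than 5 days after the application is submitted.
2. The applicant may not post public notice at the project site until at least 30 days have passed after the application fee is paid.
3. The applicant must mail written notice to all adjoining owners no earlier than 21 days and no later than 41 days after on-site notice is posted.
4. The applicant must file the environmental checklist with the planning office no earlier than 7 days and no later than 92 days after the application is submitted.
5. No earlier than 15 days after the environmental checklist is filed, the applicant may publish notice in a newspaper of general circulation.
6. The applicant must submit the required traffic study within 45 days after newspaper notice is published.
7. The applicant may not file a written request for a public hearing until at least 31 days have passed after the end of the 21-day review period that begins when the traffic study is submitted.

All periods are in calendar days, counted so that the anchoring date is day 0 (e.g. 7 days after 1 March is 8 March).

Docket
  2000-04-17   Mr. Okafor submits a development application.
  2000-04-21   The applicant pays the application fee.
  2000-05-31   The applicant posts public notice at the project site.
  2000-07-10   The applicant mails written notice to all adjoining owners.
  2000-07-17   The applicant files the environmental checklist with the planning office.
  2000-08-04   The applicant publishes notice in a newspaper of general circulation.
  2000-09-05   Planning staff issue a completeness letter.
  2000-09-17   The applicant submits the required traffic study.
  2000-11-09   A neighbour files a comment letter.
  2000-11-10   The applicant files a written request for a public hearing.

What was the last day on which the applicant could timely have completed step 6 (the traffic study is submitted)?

Step 6 runs from 2000-08-04, when newspaper notice is published. 45 days after 2000-08-04 is 2000-09-18.

2000-09-18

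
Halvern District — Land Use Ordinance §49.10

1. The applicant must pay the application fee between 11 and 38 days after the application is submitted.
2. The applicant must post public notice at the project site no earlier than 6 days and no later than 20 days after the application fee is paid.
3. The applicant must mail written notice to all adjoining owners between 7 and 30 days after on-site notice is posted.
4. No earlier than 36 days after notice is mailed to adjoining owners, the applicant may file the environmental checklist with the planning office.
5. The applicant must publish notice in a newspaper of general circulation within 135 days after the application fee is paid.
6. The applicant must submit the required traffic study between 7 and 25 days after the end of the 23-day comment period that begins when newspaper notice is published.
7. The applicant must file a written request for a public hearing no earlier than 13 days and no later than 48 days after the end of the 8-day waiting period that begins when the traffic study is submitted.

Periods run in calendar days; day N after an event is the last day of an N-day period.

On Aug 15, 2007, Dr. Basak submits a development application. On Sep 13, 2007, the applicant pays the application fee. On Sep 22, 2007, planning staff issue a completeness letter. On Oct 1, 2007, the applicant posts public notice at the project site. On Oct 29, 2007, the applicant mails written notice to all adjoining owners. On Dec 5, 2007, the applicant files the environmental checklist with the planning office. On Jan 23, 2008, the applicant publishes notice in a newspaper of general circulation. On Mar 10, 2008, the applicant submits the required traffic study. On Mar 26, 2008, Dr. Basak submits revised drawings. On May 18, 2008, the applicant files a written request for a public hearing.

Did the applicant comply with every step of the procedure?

Step 1 — 11 and 38 days from Aug 15, 2007 (when the application is submitted) are Aug 26, 2007 and Sep 22, 2007 respectively; done Sep 13, 2007, which is between those dates.
Step 2 — 6 and 20 days from Sep 13, 2007 (when the application fee is paid) are Sep 19, 2007 and Oct 3, 2007 respectively; done Oct 1, 2007, which is between those dates.
Step 3 — 7 and 30 days from Oct 1, 2007 (when on-site notice is posted) are Oct 8, 2007 and Oct 31, 2007 respectively; done Oct 29, 2007 — within the window.
Step 4 — must wait 36 days from Oct 29, 2007 (when notice is mailed to adjoining owners), so not before Dec 4, 2007; done Dec 5, 2007 — permitted.
Step 5 — counting 135 days from Sep 13, 2007 (when the application fee is paid) gives a deadline of Jan 26, 2008; Jan 23, 2008 is within that limit.
Step 6 — 7 and 25 days from Feb 15, 2008 (end of the 23-day comment period, which began when newspaper notice is published on Jan 23, 2008) are Feb 22, 2008 and Mar 11, 2008 respectively; done Mar 10, 2008, which is between those dates.
Step 7 — 13 and 48 days from Mar 18, 2008 (end of the 8-day waiting period, which began when the traffic study is submitted on Mar 10, 2008) are Mar 31, 2008 and May 5, 2008 respectively; done May 18, 2008 — 13 days after the window closed.

No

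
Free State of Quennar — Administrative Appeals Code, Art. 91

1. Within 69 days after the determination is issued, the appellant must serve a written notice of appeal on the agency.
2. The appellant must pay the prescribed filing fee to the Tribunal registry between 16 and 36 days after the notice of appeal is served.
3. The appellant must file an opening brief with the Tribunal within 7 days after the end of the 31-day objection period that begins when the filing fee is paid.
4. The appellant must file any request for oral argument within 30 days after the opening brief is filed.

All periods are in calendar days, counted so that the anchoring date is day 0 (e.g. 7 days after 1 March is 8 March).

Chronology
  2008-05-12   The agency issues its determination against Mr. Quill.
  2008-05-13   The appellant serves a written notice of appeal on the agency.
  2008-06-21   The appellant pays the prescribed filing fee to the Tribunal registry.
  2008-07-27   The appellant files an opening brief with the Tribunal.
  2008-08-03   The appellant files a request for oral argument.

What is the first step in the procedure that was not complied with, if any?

Step 2

Step 1: 69 days after 2008-05-12 (when the determination is issued) is 2008-07-20; 2008-05-13 is within that limit.
Step 2: the window is 16–36 days after 2008-05-13 (when the notice of appeal is served), so 2008-05-29 through 2008-06-18; done 2008-06-21 — 3 days after the window closed.
No need to go further; step 2 was not satisfied.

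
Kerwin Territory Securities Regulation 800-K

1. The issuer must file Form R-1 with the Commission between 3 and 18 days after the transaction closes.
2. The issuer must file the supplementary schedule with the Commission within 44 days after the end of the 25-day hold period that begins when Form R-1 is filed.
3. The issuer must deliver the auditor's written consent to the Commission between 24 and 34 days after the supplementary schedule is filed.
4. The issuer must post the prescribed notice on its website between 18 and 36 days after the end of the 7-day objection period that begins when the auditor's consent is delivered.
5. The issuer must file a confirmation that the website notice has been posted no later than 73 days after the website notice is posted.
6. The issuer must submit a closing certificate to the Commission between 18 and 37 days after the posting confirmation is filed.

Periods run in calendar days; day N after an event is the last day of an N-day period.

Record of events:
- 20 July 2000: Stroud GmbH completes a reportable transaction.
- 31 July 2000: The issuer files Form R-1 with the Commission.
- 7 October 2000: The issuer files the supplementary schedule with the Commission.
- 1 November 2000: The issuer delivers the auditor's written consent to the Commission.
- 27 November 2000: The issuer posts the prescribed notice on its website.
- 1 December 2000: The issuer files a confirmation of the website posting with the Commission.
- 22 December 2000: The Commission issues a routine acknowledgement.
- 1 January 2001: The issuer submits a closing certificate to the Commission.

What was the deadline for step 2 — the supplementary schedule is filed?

Form R-1 is filed on 31 July 2000; the 25-day hold period therefore ends 25 August 2000, and step 2 runs from that date. 44 days after 25 August 2000 is 8 October 2000.

8 October 2000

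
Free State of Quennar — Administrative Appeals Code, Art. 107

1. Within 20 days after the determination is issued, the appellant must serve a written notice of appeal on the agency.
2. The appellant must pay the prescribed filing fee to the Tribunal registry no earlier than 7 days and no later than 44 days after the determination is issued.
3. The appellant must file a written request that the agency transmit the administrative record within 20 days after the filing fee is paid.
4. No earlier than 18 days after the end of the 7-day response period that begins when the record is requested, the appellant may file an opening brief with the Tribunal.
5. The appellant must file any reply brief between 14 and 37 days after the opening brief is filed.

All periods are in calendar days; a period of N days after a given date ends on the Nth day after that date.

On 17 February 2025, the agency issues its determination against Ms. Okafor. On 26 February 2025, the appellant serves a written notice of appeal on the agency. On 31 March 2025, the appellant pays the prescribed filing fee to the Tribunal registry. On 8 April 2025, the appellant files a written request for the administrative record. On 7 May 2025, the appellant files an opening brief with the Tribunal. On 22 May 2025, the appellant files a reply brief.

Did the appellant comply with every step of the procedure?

Yes

(1) due by 17 February 2025 + 20 days = 9 March 2025; completed 26 February 2025, before the deadline.
(2) the permitted window runs from 17 February 2025 + 7 = 24 February 2025 to 17 February 2025 + 44 = 2 April 2025; done 31 March 2025, which is between those dates.
(3) due by 31 March 2025 + 20 days = 20 April 2025; 8 April 2025 is within that limit.
(4) permitted from 15 April 2025 + 18 days = 3 May 2025 onward; done 7 May 2025 — permitted.
(5) the permitted window runs from 7 May 2025 + 14 = 21 May 2025 to 7 May 2025 + 37 = 13 June 2025; done 22 May 2025 — within the window.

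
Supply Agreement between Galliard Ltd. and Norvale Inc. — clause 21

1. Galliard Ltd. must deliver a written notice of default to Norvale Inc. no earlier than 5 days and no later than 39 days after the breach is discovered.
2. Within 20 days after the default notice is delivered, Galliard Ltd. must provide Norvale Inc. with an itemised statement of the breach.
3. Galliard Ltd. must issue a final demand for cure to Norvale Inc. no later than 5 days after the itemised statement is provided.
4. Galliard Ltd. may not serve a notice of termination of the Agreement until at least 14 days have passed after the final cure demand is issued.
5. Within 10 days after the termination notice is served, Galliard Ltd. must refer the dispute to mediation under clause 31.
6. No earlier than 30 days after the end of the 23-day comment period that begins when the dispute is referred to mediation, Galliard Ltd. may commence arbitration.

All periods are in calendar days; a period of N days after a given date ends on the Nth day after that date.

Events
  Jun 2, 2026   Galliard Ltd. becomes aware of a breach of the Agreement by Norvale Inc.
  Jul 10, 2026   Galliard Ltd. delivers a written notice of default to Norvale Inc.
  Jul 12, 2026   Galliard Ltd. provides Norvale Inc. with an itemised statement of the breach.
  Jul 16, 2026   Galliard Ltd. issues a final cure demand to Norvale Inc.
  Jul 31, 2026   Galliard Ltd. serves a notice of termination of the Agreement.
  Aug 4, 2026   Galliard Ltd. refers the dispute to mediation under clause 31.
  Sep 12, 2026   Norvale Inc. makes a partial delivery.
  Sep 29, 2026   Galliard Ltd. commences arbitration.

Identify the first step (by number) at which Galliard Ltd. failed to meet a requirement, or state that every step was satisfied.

None — every step was satisfied

Step 1: the window is 5–39 days after Jun 2, 2026 (when the breach is discovered), so Jun 7, 2026 through Jul 11, 2026; Jul 10, 2026 falls inside that range.
Step 2: 20 days after Jul 10, 2026 (when the default notice is delivered) is Jul 30, 2026; completed Jul 12, 2026, before the deadline.
Step 3: 5 days after Jul 12, 2026 (when the itemised statement is provided) is Jul 17, 2026; completed Jul 16, 2026, before the deadline.
Step 4: the earliest permitted date is 14 days after Jul 16, 2026 (when the final cure demand is issued), i.e. Jul 30, 2026; done Jul 31, 2026 — permitted.
Step 5: 10 days after Jul 31, 2026 (when the termination notice is served) is Aug 10, 2026; done Aug 4, 2026 — timely.
Step 6: the earliest permitted date is 30 days after Aug 27, 2026 (end of the 23-day comment period, which began when the dispute is referred to mediation on Aug 4, 2026), i.e. Sep 26, 2026; done Sep 29, 2026, after the minimum wait.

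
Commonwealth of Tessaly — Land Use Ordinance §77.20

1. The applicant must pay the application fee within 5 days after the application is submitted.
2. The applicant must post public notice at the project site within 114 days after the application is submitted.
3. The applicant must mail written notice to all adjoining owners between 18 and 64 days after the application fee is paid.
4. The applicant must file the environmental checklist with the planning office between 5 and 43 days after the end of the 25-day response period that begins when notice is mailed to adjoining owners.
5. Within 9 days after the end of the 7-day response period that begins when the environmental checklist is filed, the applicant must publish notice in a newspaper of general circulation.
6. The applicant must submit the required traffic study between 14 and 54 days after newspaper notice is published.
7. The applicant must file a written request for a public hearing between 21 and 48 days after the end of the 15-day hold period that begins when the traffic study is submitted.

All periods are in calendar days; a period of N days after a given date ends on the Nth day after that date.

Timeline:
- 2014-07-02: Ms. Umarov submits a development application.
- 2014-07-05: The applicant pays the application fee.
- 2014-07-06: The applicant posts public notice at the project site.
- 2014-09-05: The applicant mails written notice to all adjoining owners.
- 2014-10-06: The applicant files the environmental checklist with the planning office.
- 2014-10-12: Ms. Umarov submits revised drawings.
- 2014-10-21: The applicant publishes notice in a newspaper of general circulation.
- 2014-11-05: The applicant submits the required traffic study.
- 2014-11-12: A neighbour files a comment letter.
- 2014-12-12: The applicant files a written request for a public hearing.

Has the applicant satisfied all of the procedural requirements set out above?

Step 1 — counting 5 days from 2014-07-02 (when the application is submitted) gives a deadline of 2014-07-07; completed 2014-07-05, before the deadline.
Step 2 — counting 114 days from 2014-07-02 (when the application is submitted) gives a deadline of 2014-10-24; completed 2014-07-06, before the deadline.
Step 3 — 18 and 64 days from 2014-07-05 (when the application fee is paid) are 2014-07-23 and 2014-09-07 respectively; 2014-09-05 falls inside that range.
Step 4 — 5 and 43 days from 2014-09-30 (end of the 25-day response period, which began when notice is mailed to adjoining owners on 2014-09-05) are 2014-10-05 and 2014-11-12 respectively; done 2014-10-06, which is between those dates.
Step 5 — counting 9 days from 2014-10-13 (end of the 7-day response period, which began when the environmental checklist is filed on 2014-10-06) gives a deadline of 2014-10-22; done 2014-10-21 — timely.
Step 6 — 14 and 54 days from 2014-10-21 (when newspaper notice is published) are 2014-11-04 and 2014-12-14 respectively; done 2014-11-05 — within the window.
Step 7 — 21 and 48 days from 2014-11-20 (end of the 15-day hold period, which began when the traffic study is submitted on 2014-11-05) are 2014-12-11 and 2015-01-07 respectively; done 2014-12-12, which is between those dates.

Yes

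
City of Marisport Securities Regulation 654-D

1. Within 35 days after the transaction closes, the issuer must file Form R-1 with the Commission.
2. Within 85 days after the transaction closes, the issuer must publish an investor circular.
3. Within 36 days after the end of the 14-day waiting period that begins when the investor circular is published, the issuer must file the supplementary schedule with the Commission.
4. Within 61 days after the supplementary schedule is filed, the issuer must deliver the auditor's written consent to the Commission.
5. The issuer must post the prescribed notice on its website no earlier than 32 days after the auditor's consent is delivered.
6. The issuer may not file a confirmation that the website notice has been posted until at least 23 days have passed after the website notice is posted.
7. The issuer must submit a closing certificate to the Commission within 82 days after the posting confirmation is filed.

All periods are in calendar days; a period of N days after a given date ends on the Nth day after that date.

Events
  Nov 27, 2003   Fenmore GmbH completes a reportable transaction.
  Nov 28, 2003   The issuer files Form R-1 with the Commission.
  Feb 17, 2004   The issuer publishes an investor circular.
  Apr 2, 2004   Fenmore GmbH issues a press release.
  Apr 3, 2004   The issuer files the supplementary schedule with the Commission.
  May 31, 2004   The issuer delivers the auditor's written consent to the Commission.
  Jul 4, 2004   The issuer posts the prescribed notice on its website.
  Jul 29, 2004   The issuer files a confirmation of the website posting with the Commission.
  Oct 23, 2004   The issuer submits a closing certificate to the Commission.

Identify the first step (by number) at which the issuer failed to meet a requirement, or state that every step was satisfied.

Step 7

(1) due by Nov 27, 2003 + 35 days = Jan 1, 2004; Nov 28, 2003 is within that limit.
(2) due by Nov 27, 2003 + 85 days = Feb 20, 2004; completed Feb 17, 2004, before the deadline.
(3) due by Mar 2, 2004 + 36 days = Apr 7, 2004; Apr 3, 2004 is within that limit.
(4) due by Apr 3, 2004 + 61 days = Jun 3, 2004; completed May 31, 2004, before the deadline.
(5) permitted from May 31, 2004 + 32 days = Jul 2, 2004 onward; Jul 4, 2004 is on or after that date.
(6) permitted from Jul 4, 2004 + 23 days = Jul 27, 2004 onward; Jul 29, 2004 is on or after that date.
(7) due by Jul 29, 2004 + 82 days = Oct 19, 2004; done Oct 23, 2004 — 4 days late.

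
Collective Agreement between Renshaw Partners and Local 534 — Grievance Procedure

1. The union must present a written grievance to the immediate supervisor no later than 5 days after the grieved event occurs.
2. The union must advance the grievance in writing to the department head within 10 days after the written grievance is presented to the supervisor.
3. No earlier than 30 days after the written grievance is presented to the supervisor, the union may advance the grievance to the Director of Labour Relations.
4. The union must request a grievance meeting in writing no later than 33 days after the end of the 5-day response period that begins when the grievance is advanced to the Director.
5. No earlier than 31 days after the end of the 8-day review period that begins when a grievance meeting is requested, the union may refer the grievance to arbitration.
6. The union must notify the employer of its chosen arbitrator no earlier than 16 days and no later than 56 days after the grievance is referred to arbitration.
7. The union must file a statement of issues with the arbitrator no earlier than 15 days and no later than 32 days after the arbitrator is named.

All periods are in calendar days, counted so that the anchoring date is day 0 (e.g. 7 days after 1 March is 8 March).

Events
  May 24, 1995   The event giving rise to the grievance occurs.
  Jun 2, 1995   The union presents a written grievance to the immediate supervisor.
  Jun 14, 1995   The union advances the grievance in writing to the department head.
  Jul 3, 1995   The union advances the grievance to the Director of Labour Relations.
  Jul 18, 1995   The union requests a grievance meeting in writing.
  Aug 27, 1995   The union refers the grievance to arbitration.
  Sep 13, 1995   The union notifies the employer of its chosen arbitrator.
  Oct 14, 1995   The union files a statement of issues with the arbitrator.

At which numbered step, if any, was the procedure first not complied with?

Step 1

Step 1: 5 days after May 24, 1995 (when the grieved event occurs) is May 29, 1995; done Jun 2, 1995 — 4 days late.
That is the first point of non-compliance.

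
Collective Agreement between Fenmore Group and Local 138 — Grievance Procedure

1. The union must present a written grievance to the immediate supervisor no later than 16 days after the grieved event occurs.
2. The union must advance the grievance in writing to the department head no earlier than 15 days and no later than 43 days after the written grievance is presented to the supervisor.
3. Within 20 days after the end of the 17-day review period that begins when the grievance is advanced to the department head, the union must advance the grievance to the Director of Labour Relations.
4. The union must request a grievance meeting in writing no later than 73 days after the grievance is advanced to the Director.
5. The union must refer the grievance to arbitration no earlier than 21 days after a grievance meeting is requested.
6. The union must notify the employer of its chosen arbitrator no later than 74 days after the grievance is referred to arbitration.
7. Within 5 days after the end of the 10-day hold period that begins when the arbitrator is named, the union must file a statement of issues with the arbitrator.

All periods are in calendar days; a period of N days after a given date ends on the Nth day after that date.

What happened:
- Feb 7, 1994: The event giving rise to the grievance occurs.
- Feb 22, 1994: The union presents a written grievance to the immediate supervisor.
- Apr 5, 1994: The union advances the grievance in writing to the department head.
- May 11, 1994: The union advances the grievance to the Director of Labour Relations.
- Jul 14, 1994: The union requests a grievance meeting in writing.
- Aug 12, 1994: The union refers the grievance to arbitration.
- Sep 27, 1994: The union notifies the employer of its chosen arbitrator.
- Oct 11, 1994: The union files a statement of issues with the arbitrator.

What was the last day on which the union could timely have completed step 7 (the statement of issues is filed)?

Oct 12, 1994

The arbitrator is named on Sep 27, 1994; the 10-day hold period therefore ends Oct 7, 1994, and step 7 runs from that date. 5 days after Oct 7, 1994 is Oct 12, 1994.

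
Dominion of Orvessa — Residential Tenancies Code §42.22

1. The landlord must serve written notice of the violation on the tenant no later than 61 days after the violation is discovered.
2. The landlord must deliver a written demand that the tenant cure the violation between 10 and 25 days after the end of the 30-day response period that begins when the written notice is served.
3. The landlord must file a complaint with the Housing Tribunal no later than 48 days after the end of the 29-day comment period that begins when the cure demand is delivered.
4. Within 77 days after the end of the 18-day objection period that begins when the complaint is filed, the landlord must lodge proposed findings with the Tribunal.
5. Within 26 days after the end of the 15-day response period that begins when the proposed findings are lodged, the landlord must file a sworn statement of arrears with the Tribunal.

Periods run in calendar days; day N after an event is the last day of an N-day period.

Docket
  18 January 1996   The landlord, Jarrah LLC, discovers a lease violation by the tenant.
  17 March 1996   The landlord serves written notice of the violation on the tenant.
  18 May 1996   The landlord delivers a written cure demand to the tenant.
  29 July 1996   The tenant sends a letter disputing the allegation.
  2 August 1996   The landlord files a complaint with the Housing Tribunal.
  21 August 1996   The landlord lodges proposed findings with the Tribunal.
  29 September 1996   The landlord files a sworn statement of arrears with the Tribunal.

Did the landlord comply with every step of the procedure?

No

(1) due by 18 January 1996 + 61 days = 19 March 1996; done 17 March 1996 — timely.
(2) the permitted window runs from 16 April 1996 + 10 = 26 April 1996 to 16 April 1996 + 25 = 11 May 1996; done 18 May 1996 — 7 days after the window closed.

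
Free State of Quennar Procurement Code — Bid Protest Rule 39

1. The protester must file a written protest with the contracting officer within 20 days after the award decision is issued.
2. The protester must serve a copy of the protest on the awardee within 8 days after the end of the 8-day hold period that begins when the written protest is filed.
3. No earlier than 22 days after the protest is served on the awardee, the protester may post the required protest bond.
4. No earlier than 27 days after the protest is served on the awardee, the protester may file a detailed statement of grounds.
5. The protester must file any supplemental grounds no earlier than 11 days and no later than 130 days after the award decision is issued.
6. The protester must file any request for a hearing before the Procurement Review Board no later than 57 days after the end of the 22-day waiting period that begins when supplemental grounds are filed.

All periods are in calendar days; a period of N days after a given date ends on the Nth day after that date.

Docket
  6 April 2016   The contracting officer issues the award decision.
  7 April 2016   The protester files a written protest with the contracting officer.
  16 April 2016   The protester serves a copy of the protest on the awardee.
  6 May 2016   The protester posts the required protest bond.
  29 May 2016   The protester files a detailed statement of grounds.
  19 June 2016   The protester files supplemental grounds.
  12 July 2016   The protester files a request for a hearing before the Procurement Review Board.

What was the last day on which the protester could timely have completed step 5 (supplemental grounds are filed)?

14 August 2016

Step 5 runs from 6 April 2016, when the award decision is issued. The window is 11–130 days after 6 April 2016; it closes on 14 August 2016.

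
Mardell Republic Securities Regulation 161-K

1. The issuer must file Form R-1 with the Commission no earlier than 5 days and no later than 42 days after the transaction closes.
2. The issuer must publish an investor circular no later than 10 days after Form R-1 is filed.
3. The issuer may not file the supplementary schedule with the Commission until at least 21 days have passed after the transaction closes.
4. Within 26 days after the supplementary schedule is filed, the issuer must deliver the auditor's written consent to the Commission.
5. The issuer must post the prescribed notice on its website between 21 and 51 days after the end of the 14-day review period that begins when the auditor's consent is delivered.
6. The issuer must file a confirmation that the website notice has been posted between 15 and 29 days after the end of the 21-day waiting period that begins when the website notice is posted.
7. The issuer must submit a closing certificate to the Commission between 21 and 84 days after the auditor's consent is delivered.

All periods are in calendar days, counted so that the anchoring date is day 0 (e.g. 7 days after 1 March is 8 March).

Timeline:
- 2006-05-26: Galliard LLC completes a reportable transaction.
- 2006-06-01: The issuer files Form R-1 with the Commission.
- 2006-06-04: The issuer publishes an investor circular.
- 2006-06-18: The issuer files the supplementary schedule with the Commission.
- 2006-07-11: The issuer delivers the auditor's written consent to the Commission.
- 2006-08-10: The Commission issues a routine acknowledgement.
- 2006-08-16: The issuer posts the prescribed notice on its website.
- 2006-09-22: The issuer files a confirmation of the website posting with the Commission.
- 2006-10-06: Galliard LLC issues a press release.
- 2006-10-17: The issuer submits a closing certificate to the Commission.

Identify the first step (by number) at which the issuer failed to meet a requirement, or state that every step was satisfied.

Step 7

Step 1 — 5 and 42 days from 2006-05-26 (when the transaction closes) are 2006-05-31 and 2006-07-07 respectively; done 2006-06-01, which is between those dates.
Step 2 — counting 10 days from 2006-06-01 (when Form R-1 is filed) gives a deadline of 2006-06-11; completed 2006-06-04, before the deadline.
Step 3 — must wait 21 days from 2006-05-26 (when the transaction closes), so not before 2006-06-16; 2006-06-18 is on or after that date.
Step 4 — counting 26 days from 2006-06-18 (when the supplementary schedule is filed) gives a deadline of 2006-07-14; 2006-07-11 is within that limit.
Step 5 — 21 and 51 days from 2006-07-25 (end of the 14-day review period, which began when the auditor's consent is delivered on 2006-07-11) are 2006-08-15 and 2006-09-14 respectively; done 2006-08-16 — within the window.
Step 6 — 15 and 29 days from 2006-09-06 (end of the 21-day waiting period, which began when the website notice is posted on 2006-08-16) are 2006-09-21 and 2006-10-05 respectively; 2006-09-22 falls inside that range.
Step 7 — 21 and 84 days from 2006-07-11 (when the auditor's consent is delivered) are 2006-08-01 and 2006-10-03 respectively; done 2006-10-17 — 14 days after the window closed.
The analysis stops there.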